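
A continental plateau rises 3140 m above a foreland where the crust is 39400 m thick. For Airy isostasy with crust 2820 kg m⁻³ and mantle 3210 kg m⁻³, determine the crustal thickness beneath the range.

65200 m

Root depth r = h ρ_c / (ρ_m − ρ_c) = 3140 m × 2820 / 390 = 22700 m.
Total thickness = T + h + r = 39400 m + 3140 m + 22700 m = 65200 m.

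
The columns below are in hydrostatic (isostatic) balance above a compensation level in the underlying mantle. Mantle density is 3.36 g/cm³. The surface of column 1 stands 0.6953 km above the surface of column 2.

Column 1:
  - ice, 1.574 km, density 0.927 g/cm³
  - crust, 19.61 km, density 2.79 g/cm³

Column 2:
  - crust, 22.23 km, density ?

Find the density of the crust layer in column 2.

Take the compensation level at the base of the deeper column (depth z_c below the surface of column 1) and equate Σ ρ_i t_i down to z_c; mantle fills any gap and the z_c terms cancel.
Column 1: 1.574×0.927 + 19.61×2.79 + (z_c − 21.184)×3.36
Column 2: 0.6953×0 + 22.23×ρ + (z_c − 0.6953 − 22.23)×3.36
The z_c×3.36 term appears on both sides and cancels. Collect the known terms of each column as K = Σ(ρt)_known − 3.36 × (depth of known layers): K_1 = 56.170998 − 3.36×21.184 = −15.007242; K_2 = 0 − 3.36×(0.6953 + 22.23) = −77.029008.
Balance: K_1 = K_2 + 22.23×ρ, so ρ = (K_1 − K_2)/22.23 = 62.0218/22.23 = 2.79 g/cm³.

2.79 g/cm³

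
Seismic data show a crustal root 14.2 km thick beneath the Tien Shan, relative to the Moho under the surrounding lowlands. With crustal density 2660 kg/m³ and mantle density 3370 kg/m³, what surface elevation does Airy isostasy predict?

3.79 km

In Airy isostatic equilibrium: ρ_c h = (ρ_m − ρ_c) r.
h = r (ρ_m − ρ_c) / ρ_c = 14.2 km × (3370 − 2660) / 2660 = 3.79 km.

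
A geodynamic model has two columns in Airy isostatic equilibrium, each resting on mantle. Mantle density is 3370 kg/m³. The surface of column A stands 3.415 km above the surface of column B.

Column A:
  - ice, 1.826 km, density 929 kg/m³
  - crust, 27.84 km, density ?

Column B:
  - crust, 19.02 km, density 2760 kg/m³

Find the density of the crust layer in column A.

2700 kg/m³

Take the compensation level at the base of the deeper column (depth z_c below the surface of column A) and equate Σ ρ_i t_i down to z_c; mantle fills any gap and the z_c terms cancel.
Column A: 1.826×929 + 27.84×ρ + (z_c − 29.666)×3370
Column B: 3.415×0 + 19.02×2760 + (z_c − 3.415 − 19.02)×3370
The z_c×3370 term appears on both sides and cancels. Collect the known terms of each column as K = Σ(ρt)_known − 3370 × (depth of known layers): K_A = 1696.354 − 3370×29.666 = −98278.066; K_B = 52495.2 − 3370×(3.415 + 19.02) = −23110.75.
Balance: K_A + 27.84×ρ = K_B, so ρ = (K_B − K_A)/27.84 = 75167.3/27.84 = 2700 kg/m³.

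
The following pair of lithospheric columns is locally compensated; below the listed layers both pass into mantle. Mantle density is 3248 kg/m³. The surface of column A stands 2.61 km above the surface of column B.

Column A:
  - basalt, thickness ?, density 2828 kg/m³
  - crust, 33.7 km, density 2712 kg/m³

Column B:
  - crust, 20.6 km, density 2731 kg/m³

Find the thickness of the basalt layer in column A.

2.53 km

Take the compensation level at the base of the deeper column (depth z_c below the surface of column A) and equate Σ ρ_i t_i down to z_c; mantle fills any gap and the z_c terms cancel.
Column A: x×2828 + 33.7×2712 + (z_c − 33.7 − x)×3248
Column B: 2.61×0 + 20.6×2731 + (z_c − 2.61 − 20.6)×3248
The z_c×3248 term appears on both sides and cancels. Collect the known terms of each column as K = Σ(ρt)_known − 3248 × (depth of known layers): K_A = 91394.4 − 3248×33.7 = −18063.2; K_B = 56258.6 − 3248×(2.61 + 20.6) = −19127.48.
Balance: K_A − x×(3248 − 2828) = K_B, so x = (K_A − K_B)/(3248 − 2828) = 1064.28/420 = 2.53 km.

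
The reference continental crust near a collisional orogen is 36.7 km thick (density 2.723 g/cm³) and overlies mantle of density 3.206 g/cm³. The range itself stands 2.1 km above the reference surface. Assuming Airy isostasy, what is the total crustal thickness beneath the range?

Root depth r = h ρ_c / (ρ_m − ρ_c) = 2.1 km × 2.723 / 0.483 = 11.84 km.
Total thickness = T + h + r = 36.7 km + 2.1 km + 11.84 km = 50.6 km.

50.6 km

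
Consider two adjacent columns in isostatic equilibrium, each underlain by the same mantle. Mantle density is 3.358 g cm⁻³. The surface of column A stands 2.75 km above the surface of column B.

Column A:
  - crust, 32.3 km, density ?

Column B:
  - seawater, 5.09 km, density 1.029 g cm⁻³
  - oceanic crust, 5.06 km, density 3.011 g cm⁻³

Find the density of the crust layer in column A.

2.65 g cm⁻³

Take the compensation level at the base of the deeper column (depth z_c below the surface of column A) and equate Σ ρ_i t_i down to z_c; mantle fills any gap and the z_c terms cancel.
Column A: 32.3×ρ + (z_c − 32.3)×3.358
Column B: 2.75×0 + 5.09×1.029 + 5.06×3.011 + (z_c − 2.75 − 10.15)×3.358
The z_c×3.358 term appears on both sides and cancels. Collect the known terms of each column as K = Σ(ρt)_known − 3.358 × (depth of known layers): K_A = 0 − 3.358×32.3 = −108.4634; K_B = 20.47327 − 3.358×(2.75 + 10.15) = −22.84493.
Balance: K_A + 32.3×ρ = K_B, so ρ = (K_B − K_A)/32.3 = 85.6185/32.3 = 2.65 g cm⁻³.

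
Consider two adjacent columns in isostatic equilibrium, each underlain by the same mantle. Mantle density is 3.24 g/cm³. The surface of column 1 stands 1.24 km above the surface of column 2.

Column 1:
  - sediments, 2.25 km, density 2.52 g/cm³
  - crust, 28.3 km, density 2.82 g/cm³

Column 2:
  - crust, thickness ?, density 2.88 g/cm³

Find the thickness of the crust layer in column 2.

26.4 km

Take the compensation level at the base of the deeper column (depth z_c below the surface of column 1) and equate Σ ρ_i t_i down to z_c; mantle fills any gap and the z_c terms cancel.
Column 1: 2.25×2.52 + 28.3×2.82 + (z_c − 30.55)×3.24
Column 2: 1.24×0 + x×2.88 + (z_c − 1.24 − 0 − x)×3.24
The z_c×3.24 term appears on both sides and cancels. Collect the known terms of each column as K = Σ(ρt)_known − 3.24 × (depth of known layers): K_1 = 85.476 − 3.24×30.55 = −13.506; K_2 = 0 − 3.24×(1.24 + 0) = −4.0176.
Balance: K_1 = K_2 − x×(3.24 − 2.88), so x = (K_2 − K_1)/(3.24 − 2.88) = 9.4884/0.36 = 26.4 km.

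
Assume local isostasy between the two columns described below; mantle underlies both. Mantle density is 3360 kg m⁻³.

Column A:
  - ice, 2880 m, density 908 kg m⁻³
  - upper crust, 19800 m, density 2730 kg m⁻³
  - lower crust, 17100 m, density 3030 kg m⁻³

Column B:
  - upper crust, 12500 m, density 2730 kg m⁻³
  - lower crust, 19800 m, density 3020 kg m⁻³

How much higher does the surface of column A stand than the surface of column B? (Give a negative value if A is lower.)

For any compensation level in the mantle, the mantle terms cancel and isostasy reduces to e = (Σt_A − Σt_B) − (Σ(ρt)_A − Σ(ρt)_B) / ρ_m.
Σt_A = 39780 m; Σt_B = 32300 m; Σ(ρt)_A = 108482040; Σ(ρt)_B = 93921000 (in m·kg m⁻³).
e = (39780 − 32300) − (108482040 − 93921000) / 3360 = 3150 m.

3150 m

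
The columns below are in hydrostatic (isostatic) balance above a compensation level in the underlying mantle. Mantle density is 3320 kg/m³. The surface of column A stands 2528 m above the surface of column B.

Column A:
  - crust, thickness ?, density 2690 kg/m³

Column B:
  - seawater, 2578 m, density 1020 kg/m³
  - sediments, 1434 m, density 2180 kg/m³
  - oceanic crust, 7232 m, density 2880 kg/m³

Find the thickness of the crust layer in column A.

Take the compensation level at the base of the deeper column (depth z_c below the surface of column A) and equate Σ ρ_i t_i down to z_c; mantle fills any gap and the z_c terms cancel.
Column A: x×2690 + (z_c − 0 − x)×3320
Column B: 2528×0 + 2578×1020 + 1434×2180 + 7232×2880 + (z_c − 2528 − 11244)×3320
The z_c×3320 term appears on both sides and cancels. Collect the known terms of each column as K = Σ(ρt)_known − 3320 × (depth of known layers): K_A = 0 − 3320×0 = 0; K_B = 26583840 − 3320×(2528 + 11244) = −19139200.
Balance: K_A − x×(3320 − 2690) = K_B, so x = (K_A − K_B)/(3320 − 2690) = 19139200/630 = 30400 m.

30400 m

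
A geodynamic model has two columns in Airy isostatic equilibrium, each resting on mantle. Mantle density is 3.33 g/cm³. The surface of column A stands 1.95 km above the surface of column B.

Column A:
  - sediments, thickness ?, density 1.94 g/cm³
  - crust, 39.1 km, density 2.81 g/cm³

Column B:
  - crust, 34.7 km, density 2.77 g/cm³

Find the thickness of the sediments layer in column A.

4.02 km

Take the compensation level at the base of the deeper column (depth z_c below the surface of column A) and equate Σ ρ_i t_i down to z_c; mantle fills any gap and the z_c terms cancel.
Column A: x×1.94 + 39.1×2.81 + (z_c − 39.1 − x)×3.33
Column B: 1.95×0 + 34.7×2.77 + (z_c − 1.95 − 34.7)×3.33
The z_c×3.33 term appears on both sides and cancels. Collect the known terms of each column as K = Σ(ρt)_known − 3.33 × (depth of known layers): K_A = 109.871 − 3.33×39.1 = −20.332; K_B = 96.119 − 3.33×(1.95 + 34.7) = −25.9255.
Balance: K_A − x×(3.33 − 1.94) = K_B, so x = (K_A − K_B)/(3.33 − 1.94) = 5.5935/1.39 = 4.02 km.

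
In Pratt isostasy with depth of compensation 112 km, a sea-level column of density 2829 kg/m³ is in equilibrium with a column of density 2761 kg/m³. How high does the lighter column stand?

2.76 km

ρ_ref D = ρ (D + h) → h = D (ρ_ref − ρ)/ρ.
h = 112 km × (2829 − 2761)/2761 = 2.76 km.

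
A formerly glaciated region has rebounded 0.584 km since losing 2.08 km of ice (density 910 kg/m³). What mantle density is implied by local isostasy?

3240 kg/m³

ρ_m = ρ_ice t / u = 910 × 2.08 km/0.584 km = 3240 kg/m³.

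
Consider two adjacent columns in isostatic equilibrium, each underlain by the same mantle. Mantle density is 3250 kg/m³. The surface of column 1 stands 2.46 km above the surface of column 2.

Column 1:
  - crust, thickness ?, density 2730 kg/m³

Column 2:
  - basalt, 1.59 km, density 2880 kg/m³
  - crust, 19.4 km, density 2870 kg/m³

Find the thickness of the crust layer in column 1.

30.7 km

Take the compensation level at the base of the deeper column (depth z_c below the surface of column 1) and equate Σ ρ_i t_i down to z_c; mantle fills any gap and the z_c terms cancel.
Column 1: x×2730 + (z_c − 0 − x)×3250
Column 2: 2.46×0 + 1.59×2880 + 19.4×2870 + (z_c − 2.46 − 20.99)×3250
The z_c×3250 term appears on both sides and cancels. Collect the known terms of each column as K = Σ(ρt)_known − 3250 × (depth of known layers): K_1 = 0 − 3250×0 = 0; K_2 = 60257.2 − 3250×(2.46 + 20.99) = −15955.3.
Balance: K_1 − x×(3250 − 2730) = K_2, so x = (K_1 − K_2)/(3250 − 2730) = 15955.3/520 = 30.7 km.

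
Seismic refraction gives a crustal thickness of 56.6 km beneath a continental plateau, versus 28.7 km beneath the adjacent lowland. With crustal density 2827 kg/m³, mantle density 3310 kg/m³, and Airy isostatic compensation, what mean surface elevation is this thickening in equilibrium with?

4.07 km

Excess crust Δ = 56.6 km − 28.7 km = 27.9 km, split between elevation h and root r with h + r = Δ.
Airy balance ρ_c h = (ρ_m − ρ_c) r gives r = h ρ_c/(ρ_m − ρ_c), so h (1 + ρ_c/(ρ_m − ρ_c)) = Δ, i.e. h = Δ (ρ_m − ρ_c)/ρ_m.
h = 27.9 km × 483/3310 = 4.07 km.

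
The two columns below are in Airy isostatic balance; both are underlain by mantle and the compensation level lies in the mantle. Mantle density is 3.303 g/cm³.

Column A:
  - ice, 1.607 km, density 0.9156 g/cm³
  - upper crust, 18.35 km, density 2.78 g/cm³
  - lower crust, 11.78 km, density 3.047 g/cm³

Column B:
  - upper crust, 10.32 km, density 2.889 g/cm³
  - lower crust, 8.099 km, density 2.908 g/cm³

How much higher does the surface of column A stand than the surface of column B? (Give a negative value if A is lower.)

For any compensation level in the mantle, the mantle terms cancel and isostasy reduces to e = (Σt_A − Σt_B) − (Σ(ρt)_A − Σ(ρt)_B) / ρ_m.
Σt_A = 31.737 km; Σt_B = 18.419 km; Σ(ρt)_A = 88.3780292; Σ(ρt)_B = 53.366372 (in km·g/cm³).
e = (31.737 − 18.419) − (88.3780292 − 53.366372) / 3.303 = 2.72 km.

2.72 km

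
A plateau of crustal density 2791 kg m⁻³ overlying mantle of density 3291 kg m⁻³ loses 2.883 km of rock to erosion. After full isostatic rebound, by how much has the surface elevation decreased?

Rebound u = e ρ_c/ρ_m = 2.883 km × 2791/3291 = 2.445 km.
Net surface drop = e − u = 2.883 km − 2.445 km = e (ρ_m − ρ_c)/ρ_m = 0.438 km.

0.438 km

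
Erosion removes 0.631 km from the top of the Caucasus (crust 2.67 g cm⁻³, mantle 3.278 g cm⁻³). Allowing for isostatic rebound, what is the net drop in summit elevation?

Rebound u = e ρ_c/ρ_m = 0.631 km × 2.67/3.278 = 0.514 km.
Net surface drop = e − u = 0.631 km − 0.514 km = e (ρ_m − ρ_c)/ρ_m = 0.117 km.

0.117 km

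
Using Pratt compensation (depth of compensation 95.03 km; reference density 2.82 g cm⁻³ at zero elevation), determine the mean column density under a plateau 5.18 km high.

2.67 g cm⁻³

Pratt balance: ρ_ref D = ρ (D + h).
ρ = ρ_ref D/(D + h) = 2.82 × 95.03 km/(95.03 km + 5.18 km) = 2.67 g cm⁻³.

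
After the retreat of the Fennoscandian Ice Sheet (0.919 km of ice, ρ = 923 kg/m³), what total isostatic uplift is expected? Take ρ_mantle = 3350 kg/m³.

Removing the load lets mantle flow back in; uplift u satisfies ρ_ice t = ρ_m u.
u = t ρ_ice/ρ_m = 0.919 km × 923/3350 = 0.253 km.

0.253 km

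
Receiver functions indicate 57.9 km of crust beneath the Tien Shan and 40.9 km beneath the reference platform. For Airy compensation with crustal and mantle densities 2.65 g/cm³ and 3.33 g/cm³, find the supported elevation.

Excess crust Δ = 57.9 km − 40.9 km = 17 km, split between elevation h and root r with h + r = Δ.
Airy balance ρ_c h = (ρ_m − ρ_c) r gives r = h ρ_c/(ρ_m − ρ_c), so h (1 + ρ_c/(ρ_m − ρ_c)) = Δ, i.e. h = Δ (ρ_m − ρ_c)/ρ_m.
h = 17 km × 0.68/3.33 = 3.47 km.

3.47 km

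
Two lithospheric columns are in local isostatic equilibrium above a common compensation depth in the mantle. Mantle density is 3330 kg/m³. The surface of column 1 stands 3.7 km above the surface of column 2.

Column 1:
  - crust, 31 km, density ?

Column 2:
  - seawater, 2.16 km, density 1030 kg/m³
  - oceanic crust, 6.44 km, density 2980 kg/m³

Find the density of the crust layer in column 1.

2700 kg/m³

Take the compensation level at the base of the deeper column (depth z_c below the surface of column 1) and equate Σ ρ_i t_i down to z_c; mantle fills any gap and the z_c terms cancel.
Column 1: 31×ρ + (z_c − 31)×3330
Column 2: 3.7×0 + 2.16×1030 + 6.44×2980 + (z_c − 3.7 − 8.6)×3330
The z_c×3330 term appears on both sides and cancels. Collect the known terms of each column as K = Σ(ρt)_known − 3330 × (depth of known layers): K_1 = 0 − 3330×31 = −103230; K_2 = 21416 − 3330×(3.7 + 8.6) = −19543.
Balance: K_1 + 31×ρ = K_2, so ρ = (K_2 − K_1)/31 = 83687/31 = 2700 kg/m³.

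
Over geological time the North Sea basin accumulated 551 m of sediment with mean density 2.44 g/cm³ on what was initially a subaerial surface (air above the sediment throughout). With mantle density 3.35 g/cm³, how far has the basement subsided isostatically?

Subaerial load: s = t ρ_sed / ρ_m = 551 m × 2.44/3.35 = 401 m.

401 m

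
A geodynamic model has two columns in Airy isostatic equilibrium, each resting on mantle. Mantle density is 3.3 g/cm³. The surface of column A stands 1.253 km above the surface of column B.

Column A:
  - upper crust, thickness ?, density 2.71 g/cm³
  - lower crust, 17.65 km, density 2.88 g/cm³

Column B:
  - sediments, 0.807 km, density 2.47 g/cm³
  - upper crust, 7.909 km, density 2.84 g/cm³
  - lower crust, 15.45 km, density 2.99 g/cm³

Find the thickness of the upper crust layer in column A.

9.86 km

Take the compensation level at the base of the deeper column (depth z_c below the surface of column A) and equate Σ ρ_i t_i down to z_c; mantle fills any gap and the z_c terms cancel.
Column A: x×2.71 + 17.65×2.88 + (z_c − 17.65 − x)×3.3
Column B: 1.253×0 + 0.807×2.47 + 7.909×2.84 + 15.45×2.99 + (z_c − 1.253 − 24.166)×3.3
The z_c×3.3 term appears on both sides and cancels. Collect the known terms of each column as K = Σ(ρt)_known − 3.3 × (depth of known layers): K_A = 50.832 − 3.3×17.65 = −7.413; K_B = 70.65035 − 3.3×(1.253 + 24.166) = −13.23235.
Balance: K_A − x×(3.3 − 2.71) = K_B, so x = (K_A − K_B)/(3.3 − 2.71) = 5.81935/0.59 = 9.86 km.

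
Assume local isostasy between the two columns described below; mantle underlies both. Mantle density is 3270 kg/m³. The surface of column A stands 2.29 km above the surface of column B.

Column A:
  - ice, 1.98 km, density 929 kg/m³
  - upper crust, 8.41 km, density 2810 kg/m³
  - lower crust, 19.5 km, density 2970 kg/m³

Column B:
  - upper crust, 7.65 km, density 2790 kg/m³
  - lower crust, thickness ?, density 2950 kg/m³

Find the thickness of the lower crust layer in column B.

9.98 km

Take the compensation level at the base of the deeper column (depth z_c below the surface of column A) and equate Σ ρ_i t_i down to z_c; mantle fills any gap and the z_c terms cancel.
Column A: 1.98×929 + 8.41×2810 + 19.5×2970 + (z_c − 29.89)×3270
Column B: 2.29×0 + 7.65×2790 + x×2950 + (z_c − 2.29 − 7.65 − x)×3270
The z_c×3270 term appears on both sides and cancels. Collect the known terms of each column as K = Σ(ρt)_known − 3270 × (depth of known layers): K_A = 83386.52 − 3270×29.89 = −14353.78; K_B = 21343.5 − 3270×(2.29 + 7.65) = −11160.3.
Balance: K_A = K_B − x×(3270 − 2950), so x = (K_B − K_A)/(3270 − 2950) = 3193.48/320 = 9.98 km.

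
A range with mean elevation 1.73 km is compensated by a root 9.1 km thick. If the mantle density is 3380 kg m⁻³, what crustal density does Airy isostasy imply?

ρ_c h = (ρ_m − ρ_c) r → ρ_c (h + r) = ρ_m r → ρ_c = ρ_m r / (h + r).
ρ_c = 3380 × 9.1 km / (1.73 km + 9.1 km) = 2840 kg m⁻³.

2840 kg m⁻³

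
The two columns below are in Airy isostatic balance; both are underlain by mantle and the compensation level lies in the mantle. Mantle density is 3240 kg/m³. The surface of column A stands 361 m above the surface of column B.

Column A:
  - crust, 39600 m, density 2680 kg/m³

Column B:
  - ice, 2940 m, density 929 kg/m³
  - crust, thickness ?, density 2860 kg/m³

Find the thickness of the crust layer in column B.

37400 m

Take the compensation level at the base of the deeper column (depth z_c below the surface of column A) and equate Σ ρ_i t_i down to z_c; mantle fills any gap and the z_c terms cancel.
Column A: 39600×2680 + (z_c − 39600)×3240
Column B: 361×0 + 2940×929 + x×2860 + (z_c − 361 − 2940 − x)×3240
The z_c×3240 term appears on both sides and cancels. Collect the known terms of each column as K = Σ(ρt)_known − 3240 × (depth of known layers): K_A = 106128000 − 3240×39600 = −22176000; K_B = 2731260 − 3240×(361 + 2940) = −7963980.
Balance: K_A = K_B − x×(3240 − 2860), so x = (K_B − K_A)/(3240 − 2860) = 14212000/380 = 37400 m.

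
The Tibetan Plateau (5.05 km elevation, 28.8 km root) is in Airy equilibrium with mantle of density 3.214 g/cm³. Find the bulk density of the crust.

2.73 g/cm³

ρ_c h = (ρ_m − ρ_c) r → ρ_c (h + r) = ρ_m r → ρ_c = ρ_m r / (h + r).
ρ_c = 3.214 × 28.8 km / (5.05 km + 28.8 km) = 2.73 g/cm³.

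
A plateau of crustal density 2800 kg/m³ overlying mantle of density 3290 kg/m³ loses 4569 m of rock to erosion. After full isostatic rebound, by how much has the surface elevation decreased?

680 m

Rebound u = e ρ_c/ρ_m = 4569 m × 2800/3290 = 3889 m.
Net surface drop = e − u = 4569 m − 3889 m = e (ρ_m − ρ_c)/ρ_m = 680 m.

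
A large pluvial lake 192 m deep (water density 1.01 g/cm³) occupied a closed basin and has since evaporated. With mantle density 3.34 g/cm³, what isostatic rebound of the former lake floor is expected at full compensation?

58.1 m

u = d ρ_w/ρ_m = 192 m × 1.01/3.34 = 58.1 m.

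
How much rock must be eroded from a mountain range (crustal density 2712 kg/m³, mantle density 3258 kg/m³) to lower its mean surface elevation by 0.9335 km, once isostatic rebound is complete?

Net drop Δ = e − u = e − e ρ_c/ρ_m = e (ρ_m − ρ_c)/ρ_m.
e = Δ ρ_m/(ρ_m − ρ_c) = 0.9335 km × 3258/546 = 5.57 km.

5.57 km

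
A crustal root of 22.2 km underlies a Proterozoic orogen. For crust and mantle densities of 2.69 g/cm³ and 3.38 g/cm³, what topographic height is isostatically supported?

In Airy isostatic equilibrium: ρ_c h = (ρ_m − ρ_c) r.
h = r (ρ_m − ρ_c) / ρ_c = 22.2 km × (3.38 − 2.69) / 2.69 = 5.69 km.

5.69 km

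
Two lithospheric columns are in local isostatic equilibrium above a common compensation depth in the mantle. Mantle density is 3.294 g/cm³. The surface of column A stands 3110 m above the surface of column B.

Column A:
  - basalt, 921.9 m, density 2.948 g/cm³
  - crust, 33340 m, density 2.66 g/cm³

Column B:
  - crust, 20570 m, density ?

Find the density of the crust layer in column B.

Take the compensation level at the base of the deeper column (depth z_c below the surface of column A) and equate Σ ρ_i t_i down to z_c; mantle fills any gap and the z_c terms cancel.
Column A: 921.9×2.948 + 33340×2.66 + (z_c − 34261.9)×3.294
Column B: 3110×0 + 20570×ρ + (z_c − 3110 − 20570)×3.294
The z_c×3.294 term appears on both sides and cancels. Collect the known terms of each column as K = Σ(ρt)_known − 3.294 × (depth of known layers): K_A = 91402.1612 − 3.294×34261.9 = −21456.5374; K_B = 0 − 3.294×(3110 + 20570) = −78001.92.
Balance: K_A = K_B + 20570×ρ, so ρ = (K_A − K_B)/20570 = 56545.4/20570 = 2.75 g/cm³.

2.75 g/cm³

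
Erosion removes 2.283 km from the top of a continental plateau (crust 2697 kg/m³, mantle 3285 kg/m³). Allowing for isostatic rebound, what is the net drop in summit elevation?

Rebound u = e ρ_c/ρ_m = 2.283 km × 2697/3285 = 1.874 km.
Net surface drop = e − u = 2.283 km − 1.874 km = e (ρ_m − ρ_c)/ρ_m = 0.409 km.

0.409 km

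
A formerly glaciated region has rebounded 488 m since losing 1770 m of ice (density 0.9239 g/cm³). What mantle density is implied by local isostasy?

3.35 g/cm³

ρ_m = ρ_ice t / u = 0.9239 × 1770 m/488 m = 3.35 g/cm³.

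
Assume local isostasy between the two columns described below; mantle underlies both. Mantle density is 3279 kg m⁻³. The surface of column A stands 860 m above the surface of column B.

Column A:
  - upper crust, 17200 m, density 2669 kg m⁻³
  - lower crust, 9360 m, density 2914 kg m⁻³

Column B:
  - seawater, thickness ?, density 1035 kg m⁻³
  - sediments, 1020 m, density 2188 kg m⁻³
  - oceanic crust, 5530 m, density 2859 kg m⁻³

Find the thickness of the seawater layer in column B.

Take the compensation level at the base of the deeper column (depth z_c below the surface of column A) and equate Σ ρ_i t_i down to z_c; mantle fills any gap and the z_c terms cancel.
Column A: 17200×2669 + 9360×2914 + (z_c − 26560)×3279
Column B: 860×0 + x×1035 + 1020×2188 + 5530×2859 + (z_c − 860 − 6550 − x)×3279
The z_c×3279 term appears on both sides and cancels. Collect the known terms of each column as K = Σ(ρt)_known − 3279 × (depth of known layers): K_A = 73181840 − 3279×26560 = −13908400; K_B = 18042030 − 3279×(860 + 6550) = −6255360.
Balance: K_A = K_B − x×(3279 − 1035), so x = (K_B − K_A)/(3279 − 1035) = 7653040/2244 = 3410 m.

3410 m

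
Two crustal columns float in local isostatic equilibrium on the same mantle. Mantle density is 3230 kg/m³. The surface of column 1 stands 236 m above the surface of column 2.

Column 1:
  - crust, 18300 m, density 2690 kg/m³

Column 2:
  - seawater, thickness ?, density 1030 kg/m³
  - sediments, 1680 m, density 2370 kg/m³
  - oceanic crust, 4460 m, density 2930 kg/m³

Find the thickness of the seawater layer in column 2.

2880 m

Take the compensation level at the base of the deeper column (depth z_c below the surface of column 1) and equate Σ ρ_i t_i down to z_c; mantle fills any gap and the z_c terms cancel.
Column 1: 18300×2690 + (z_c − 18300)×3230
Column 2: 236×0 + x×1030 + 1680×2370 + 4460×2930 + (z_c − 236 − 6140 − x)×3230
The z_c×3230 term appears on both sides and cancels. Collect the known terms of each column as K = Σ(ρt)_known − 3230 × (depth of known layers): K_1 = 49227000 − 3230×18300 = −9882000; K_2 = 17049400 − 3230×(236 + 6140) = −3545080.
Balance: K_1 = K_2 − x×(3230 − 1030), so x = (K_2 − K_1)/(3230 − 1030) = 6336920/2200 = 2880 m.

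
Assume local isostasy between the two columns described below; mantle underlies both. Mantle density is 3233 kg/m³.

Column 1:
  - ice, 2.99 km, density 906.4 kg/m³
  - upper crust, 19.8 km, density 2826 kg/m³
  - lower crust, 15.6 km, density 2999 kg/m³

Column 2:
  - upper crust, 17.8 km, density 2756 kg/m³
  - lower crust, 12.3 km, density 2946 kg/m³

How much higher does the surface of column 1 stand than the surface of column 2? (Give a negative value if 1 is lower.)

2.06 km

For any compensation level in the mantle, the mantle terms cancel and isostasy reduces to e = (Σt_1 − Σt_2) − (Σ(ρt)_1 − Σ(ρt)_2) / ρ_m.
Σt_1 = 38.39 km; Σt_2 = 30.1 km; Σ(ρt)_1 = 105449.336; Σ(ρt)_2 = 85292.6 (in km·kg/m³).
e = (38.39 − 30.1) − (105449.336 − 85292.6) / 3233 = 2.06 km.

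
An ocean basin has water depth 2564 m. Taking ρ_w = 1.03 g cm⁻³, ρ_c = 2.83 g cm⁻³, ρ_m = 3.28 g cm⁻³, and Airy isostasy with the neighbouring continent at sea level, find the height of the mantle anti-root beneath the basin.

10300 m

Balancing pressure at the compensation depth: replacing crust with seawater at the top is compensated by replacing crust with mantle at the base: d (ρ_c − ρ_w) = a (ρ_m − ρ_c).
a = d (ρ_c − ρ_w)/(ρ_m − ρ_c) = 2564 m × 1.8/0.45 = 10300 m.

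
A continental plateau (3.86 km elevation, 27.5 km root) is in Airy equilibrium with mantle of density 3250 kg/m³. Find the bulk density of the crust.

ρ_c h = (ρ_m − ρ_c) r → ρ_c (h + r) = ρ_m r → ρ_c = ρ_m r / (h + r).
ρ_c = 3250 × 27.5 km / (3.86 km + 27.5 km) = 2850 kg/m³.

2850 kg/m³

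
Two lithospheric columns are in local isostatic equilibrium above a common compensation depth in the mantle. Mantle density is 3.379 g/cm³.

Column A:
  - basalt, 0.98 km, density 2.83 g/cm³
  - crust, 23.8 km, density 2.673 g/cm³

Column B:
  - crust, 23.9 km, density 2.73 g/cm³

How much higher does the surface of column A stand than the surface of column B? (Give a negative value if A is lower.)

For any compensation level in the mantle, the mantle terms cancel and isostasy reduces to e = (Σt_A − Σt_B) − (Σ(ρt)_A − Σ(ρt)_B) / ρ_m.
Σt_A = 24.78 km; Σt_B = 23.9 km; Σ(ρt)_A = 66.3908; Σ(ρt)_B = 65.247 (in km·g/cm³).
e = (24.78 − 23.9) − (66.3908 − 65.247) / 3.379 = 0.541 km.

0.541 km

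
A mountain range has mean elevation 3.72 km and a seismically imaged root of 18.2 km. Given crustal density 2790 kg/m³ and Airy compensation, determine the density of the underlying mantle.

Airy balance: ρ_c h = (ρ_m − ρ_c) r → ρ_m = ρ_c (1 + h/r).
ρ_m = 2790 × (1 + 3.72 km/18.2 km) = 3360 kg/m³.

3360 kg/m³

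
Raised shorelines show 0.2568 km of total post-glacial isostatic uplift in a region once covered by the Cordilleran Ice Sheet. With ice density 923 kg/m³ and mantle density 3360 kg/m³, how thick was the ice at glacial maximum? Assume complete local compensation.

0.935 km

u = t ρ_ice/ρ_m → t = u ρ_m/ρ_ice = 0.2568 km × 3360/923 = 0.935 km.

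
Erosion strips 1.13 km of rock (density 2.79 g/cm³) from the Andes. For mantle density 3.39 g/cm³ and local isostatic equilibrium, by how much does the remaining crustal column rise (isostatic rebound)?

0.93 km

Unloading: uplift u = e ρ_c/ρ_m = 1.13 km × 2.79/3.39 = 0.93 km.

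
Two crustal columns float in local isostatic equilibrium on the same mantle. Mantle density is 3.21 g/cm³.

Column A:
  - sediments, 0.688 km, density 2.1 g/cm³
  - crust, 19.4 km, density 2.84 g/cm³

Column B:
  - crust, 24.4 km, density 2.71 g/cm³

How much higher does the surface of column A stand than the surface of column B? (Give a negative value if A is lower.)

−1.33 km

For any compensation level in the mantle, the mantle terms cancel and isostasy reduces to e = (Σt_A − Σt_B) − (Σ(ρt)_A − Σ(ρt)_B) / ρ_m.
Σt_A = 20.088 km; Σt_B = 24.4 km; Σ(ρt)_A = 56.5408; Σ(ρt)_B = 66.124 (in km·g/cm³).
e = (20.088 − 24.4) − (56.5408 − 66.124) / 3.21 = −1.33 km.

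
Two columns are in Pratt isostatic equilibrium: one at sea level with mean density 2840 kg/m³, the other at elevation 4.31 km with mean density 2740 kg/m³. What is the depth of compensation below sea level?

118 km

ρ_ref D = ρ (D + h) → D (ρ_ref − ρ) = ρ h.
D = ρ h/(ρ_ref − ρ) = 2740 × 4.31 km/(2840 − 2740) = 118 km.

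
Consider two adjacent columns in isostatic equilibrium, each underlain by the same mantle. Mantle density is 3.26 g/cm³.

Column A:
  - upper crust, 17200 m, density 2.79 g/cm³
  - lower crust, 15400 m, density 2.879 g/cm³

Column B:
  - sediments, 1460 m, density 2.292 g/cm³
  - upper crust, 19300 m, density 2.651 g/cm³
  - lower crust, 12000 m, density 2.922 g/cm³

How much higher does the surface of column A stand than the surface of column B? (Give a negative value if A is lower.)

−1000 m

For any compensation level in the mantle, the mantle terms cancel and isostasy reduces to e = (Σt_A − Σt_B) − (Σ(ρt)_A − Σ(ρt)_B) / ρ_m.
Σt_A = 32600 m; Σt_B = 32760 m; Σ(ρt)_A = 92324.6; Σ(ρt)_B = 89574.62 (in m·g/cm³).
e = (32600 − 32760) − (92324.6 − 89574.62) / 3.26 = −1000 m.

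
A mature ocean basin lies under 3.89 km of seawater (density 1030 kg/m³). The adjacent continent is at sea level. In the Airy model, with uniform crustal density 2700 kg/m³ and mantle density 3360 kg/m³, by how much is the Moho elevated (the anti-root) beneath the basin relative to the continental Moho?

Equating mass per unit area of the two columns: replacing crust with seawater at the top is compensated by replacing crust with mantle at the base: d (ρ_c − ρ_w) = a (ρ_m − ρ_c).
a = d (ρ_c − ρ_w)/(ρ_m − ρ_c) = 3.89 km × 1670/660 = 9.84 km.

9.84 km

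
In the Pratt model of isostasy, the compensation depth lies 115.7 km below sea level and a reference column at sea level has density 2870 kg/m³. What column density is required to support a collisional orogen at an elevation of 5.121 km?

Pratt balance: ρ_ref D = ρ (D + h).
ρ = ρ_ref D/(D + h) = 2870 × 115.7 km/(115.7 km + 5.121 km) = 2750 kg/m³.

2750 kg/m³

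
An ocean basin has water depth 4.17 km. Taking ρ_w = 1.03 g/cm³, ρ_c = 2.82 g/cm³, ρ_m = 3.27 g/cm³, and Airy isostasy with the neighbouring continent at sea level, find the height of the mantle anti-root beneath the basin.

16.6 km

Equating mass per unit area of the two columns: replacing crust with seawater at the top is compensated by replacing crust with mantle at the base: d (ρ_c − ρ_w) = a (ρ_m − ρ_c).
a = d (ρ_c − ρ_w)/(ρ_m − ρ_c) = 4.17 km × 1.79/0.45 = 16.6 km.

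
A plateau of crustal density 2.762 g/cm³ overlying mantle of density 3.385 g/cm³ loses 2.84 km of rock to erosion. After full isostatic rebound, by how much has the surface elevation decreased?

Rebound u = e ρ_c/ρ_m = 2.84 km × 2.762/3.385 = 2.317 km.
Net surface drop = e − u = 2.84 km − 2.317 km = e (ρ_m − ρ_c)/ρ_m = 0.523 km.

0.523 km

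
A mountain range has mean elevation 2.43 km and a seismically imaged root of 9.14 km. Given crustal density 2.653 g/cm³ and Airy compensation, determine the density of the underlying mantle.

Airy balance: ρ_c h = (ρ_m − ρ_c) r → ρ_m = ρ_c (1 + h/r).
ρ_m = 2.653 × (1 + 2.43 km/9.14 km) = 3.36 g/cm³.

3.36 g/cm³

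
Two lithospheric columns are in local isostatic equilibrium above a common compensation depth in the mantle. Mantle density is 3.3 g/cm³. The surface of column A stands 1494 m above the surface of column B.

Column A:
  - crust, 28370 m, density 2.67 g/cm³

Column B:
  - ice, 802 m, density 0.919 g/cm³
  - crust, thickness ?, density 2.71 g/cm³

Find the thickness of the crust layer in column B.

18700 m

Take the compensation level at the base of the deeper column (depth z_c below the surface of column A) and equate Σ ρ_i t_i down to z_c; mantle fills any gap and the z_c terms cancel.
Column A: 28370×2.67 + (z_c − 28370)×3.3
Column B: 1494×0 + 802×0.919 + x×2.71 + (z_c − 1494 − 802 − x)×3.3
The z_c×3.3 term appears on both sides and cancels. Collect the known terms of each column as K = Σ(ρt)_known − 3.3 × (depth of known layers): K_A = 75747.9 − 3.3×28370 = −17873.1; K_B = 737.038 − 3.3×(1494 + 802) = −6839.762.
Balance: K_A = K_B − x×(3.3 − 2.71), so x = (K_B − K_A)/(3.3 − 2.71) = 11033.3/0.59 = 18700 m.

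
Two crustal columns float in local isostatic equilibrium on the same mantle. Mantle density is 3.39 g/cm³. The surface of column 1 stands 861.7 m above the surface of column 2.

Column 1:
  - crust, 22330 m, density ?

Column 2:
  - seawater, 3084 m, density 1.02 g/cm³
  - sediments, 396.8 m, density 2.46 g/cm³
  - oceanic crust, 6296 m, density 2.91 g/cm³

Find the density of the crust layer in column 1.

Take the compensation level at the base of the deeper column (depth z_c below the surface of column 1) and equate Σ ρ_i t_i down to z_c; mantle fills any gap and the z_c terms cancel.
Column 1: 22330×ρ + (z_c − 22330)×3.39
Column 2: 861.7×0 + 3084×1.02 + 396.8×2.46 + 6296×2.91 + (z_c − 861.7 − 9776.8)×3.39
The z_c×3.39 term appears on both sides and cancels. Collect the known terms of each column as K = Σ(ρt)_known − 3.39 × (depth of known layers): K_1 = 0 − 3.39×22330 = −75698.7; K_2 = 22443.168 − 3.39×(861.7 + 9776.8) = −13621.347.
Balance: K_1 + 22330×ρ = K_2, so ρ = (K_2 − K_1)/22330 = 62077.4/22330 = 2.78 g/cm³.

2.78 g/cm³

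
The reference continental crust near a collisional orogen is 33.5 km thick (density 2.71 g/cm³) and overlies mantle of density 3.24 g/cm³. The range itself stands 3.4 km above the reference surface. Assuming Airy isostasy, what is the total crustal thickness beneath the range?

Root depth r = h ρ_c / (ρ_m − ρ_c) = 3.4 km × 2.71 / 0.53 = 17.38 km.
Total thickness = T + h + r = 33.5 km + 3.4 km + 17.38 km = 54.3 km.

54.3 km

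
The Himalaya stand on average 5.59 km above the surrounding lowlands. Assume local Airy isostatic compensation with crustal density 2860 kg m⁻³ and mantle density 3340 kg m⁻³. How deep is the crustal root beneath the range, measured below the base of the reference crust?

Balancing pressure at the compensation depth: the weight of the topography is balanced by the buoyancy of the root, ρ_c h = (ρ_m − ρ_c) r.
r = h · ρ_c / (ρ_m − ρ_c) = 5.59 km × 2860 / (3340 − 2860) = 33.3 km.

33.3 km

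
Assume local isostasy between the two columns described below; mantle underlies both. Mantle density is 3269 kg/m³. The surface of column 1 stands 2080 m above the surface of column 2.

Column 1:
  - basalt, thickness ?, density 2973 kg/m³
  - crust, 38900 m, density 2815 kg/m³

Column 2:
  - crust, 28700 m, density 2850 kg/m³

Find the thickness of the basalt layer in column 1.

Take the compensation level at the base of the deeper column (depth z_c below the surface of column 1) and equate Σ ρ_i t_i down to z_c; mantle fills any gap and the z_c terms cancel.
Column 1: x×2973 + 38900×2815 + (z_c − 38900 − x)×3269
Column 2: 2080×0 + 28700×2850 + (z_c − 2080 − 28700)×3269
The z_c×3269 term appears on both sides and cancels. Collect the known terms of each column as K = Σ(ρt)_known − 3269 × (depth of known layers): K_1 = 109503500 − 3269×38900 = −17660600; K_2 = 81795000 − 3269×(2080 + 28700) = −18824820.
Balance: K_1 − x×(3269 − 2973) = K_2, so x = (K_1 − K_2)/(3269 − 2973) = 1164220/296 = 3930 m.

3930 m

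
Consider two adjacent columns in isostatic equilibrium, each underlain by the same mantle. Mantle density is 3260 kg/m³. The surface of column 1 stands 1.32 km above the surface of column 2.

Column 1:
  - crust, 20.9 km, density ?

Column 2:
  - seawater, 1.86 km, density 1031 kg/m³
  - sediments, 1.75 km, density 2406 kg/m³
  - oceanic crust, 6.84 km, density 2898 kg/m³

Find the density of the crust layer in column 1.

Take the compensation level at the base of the deeper column (depth z_c below the surface of column 1) and equate Σ ρ_i t_i down to z_c; mantle fills any gap and the z_c terms cancel.
Column 1: 20.9×ρ + (z_c − 20.9)×3260
Column 2: 1.32×0 + 1.86×1031 + 1.75×2406 + 6.84×2898 + (z_c − 1.32 − 10.45)×3260
The z_c×3260 term appears on both sides and cancels. Collect the known terms of each column as K = Σ(ρt)_known − 3260 × (depth of known layers): K_1 = 0 − 3260×20.9 = −68134; K_2 = 25950.48 − 3260×(1.32 + 10.45) = −12419.72.
Balance: K_1 + 20.9×ρ = K_2, so ρ = (K_2 − K_1)/20.9 = 55714.3/20.9 = 2670 kg/m³.

2670 kg/m³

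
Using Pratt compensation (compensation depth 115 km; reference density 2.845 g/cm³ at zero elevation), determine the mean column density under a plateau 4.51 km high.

2.74 g/cm³

Pratt balance: ρ_ref D = ρ (D + h).
ρ = ρ_ref D/(D + h) = 2.845 × 115 km/(115 km + 4.51 km) = 2.74 g/cm³.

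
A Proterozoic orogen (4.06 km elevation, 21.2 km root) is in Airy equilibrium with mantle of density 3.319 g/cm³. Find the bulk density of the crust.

ρ_c h = (ρ_m − ρ_c) r → ρ_c (h + r) = ρ_m r → ρ_c = ρ_m r / (h + r).
ρ_c = 3.319 × 21.2 km / (4.06 km + 21.2 km) = 2.79 g/cm³.

2.79 g/cm³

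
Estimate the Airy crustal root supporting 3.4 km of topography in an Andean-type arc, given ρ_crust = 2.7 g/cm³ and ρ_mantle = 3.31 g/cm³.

15 km

Isostatic balance requires: the weight of the topography is balanced by the buoyancy of the root, ρ_c h = (ρ_m − ρ_c) r.
r = h · ρ_c / (ρ_m − ρ_c) = 3.4 km × 2.7 / (3.31 − 2.7) = 15 km.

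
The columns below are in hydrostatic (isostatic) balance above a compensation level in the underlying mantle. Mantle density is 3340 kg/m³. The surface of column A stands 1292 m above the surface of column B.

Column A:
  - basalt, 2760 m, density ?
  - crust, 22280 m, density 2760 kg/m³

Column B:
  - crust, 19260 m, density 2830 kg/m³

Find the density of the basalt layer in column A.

Take the compensation level at the base of the deeper column (depth z_c below the surface of column A) and equate Σ ρ_i t_i down to z_c; mantle fills any gap and the z_c terms cancel.
Column A: 2760×ρ + 22280×2760 + (z_c − 25040)×3340
Column B: 1292×0 + 19260×2830 + (z_c − 1292 − 19260)×3340
The z_c×3340 term appears on both sides and cancels. Collect the known terms of each column as K = Σ(ρt)_known − 3340 × (depth of known layers): K_A = 61492800 − 3340×25040 = −22140800; K_B = 54505800 − 3340×(1292 + 19260) = −14137880.
Balance: K_A + 2760×ρ = K_B, so ρ = (K_B − K_A)/2760 = 8002920/2760 = 2900 kg/m³.

2900 kg/m³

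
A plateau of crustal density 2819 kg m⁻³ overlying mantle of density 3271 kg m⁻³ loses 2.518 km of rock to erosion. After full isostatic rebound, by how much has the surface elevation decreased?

Rebound u = e ρ_c/ρ_m = 2.518 km × 2819/3271 = 2.17 km.
Net surface drop = e − u = 2.518 km − 2.17 km = e (ρ_m − ρ_c)/ρ_m = 0.348 km.

0.348 km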